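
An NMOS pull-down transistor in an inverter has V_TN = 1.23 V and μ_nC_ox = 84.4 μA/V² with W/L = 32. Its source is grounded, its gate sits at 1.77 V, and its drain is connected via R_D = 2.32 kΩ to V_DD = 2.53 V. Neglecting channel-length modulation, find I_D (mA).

V_GS = V_G = 1.77 V, so V_ov = 1.77 − 1.23 = 0.54 V.
k_n = μ_nC_ox · (W/L) = 2.701 mA/V².
Assume saturation: I_D = ½ k_n V_ov² = 0.5 × 2.701 × 0.54² = 0.394 mA, giving V_DS = V_DD − I_D R_D = 2.53 − 0.394 × 2.32 = 1.62 V.
V_DS = 1.62 V ≥ V_ov = 0.54 V, confirming saturation.

I_D = 0.394 mA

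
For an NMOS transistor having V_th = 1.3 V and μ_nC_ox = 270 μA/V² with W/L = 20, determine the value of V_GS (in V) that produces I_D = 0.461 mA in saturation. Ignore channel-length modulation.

k_n = μ_nC_ox · (W/L) = 5.4 mA/V².
In saturation I_D = ½ k_n (V_GS − V_th)², so V_GS − V_th = √(2 I_D / k_n) = √(2 × 0.461 / 5.4) = 0.413 V.
V_GS = 1.3 + 0.413 = 1.71 V.

V_GS = 1.71 V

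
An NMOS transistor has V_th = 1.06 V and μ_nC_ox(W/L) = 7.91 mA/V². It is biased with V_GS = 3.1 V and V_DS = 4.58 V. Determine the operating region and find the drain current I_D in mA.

Saturation; I_D = 16.5 mA

V_ov = V_GS − V_th = 3.1 − 1.06 = 2.04 V.
Since V_DS = 4.58 V ≥ V_ov = 2.04 V, the device is in saturation.
I_D = ½ k_n V_ov² = 0.5 × 7.91 × 2.04² = 16.5 mA.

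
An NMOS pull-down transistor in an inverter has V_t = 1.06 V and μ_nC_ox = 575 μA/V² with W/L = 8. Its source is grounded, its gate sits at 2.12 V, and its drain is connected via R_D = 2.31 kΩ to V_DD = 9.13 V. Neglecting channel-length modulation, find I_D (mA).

I_D = 2.58 mA

V_GS = V_G = 2.12 V, so V_ov = 2.12 − 1.06 = 1.06 V.
k_n = μ_nC_ox · (W/L) = 4.6 mA/V².
Assume saturation: I_D = ½ k_n V_ov² = 0.5 × 4.6 × 1.06² = 2.58 mA, giving V_DS = V_DD − I_D R_D = 9.13 − 2.58 × 2.31 = 3.16 V.
V_DS = 3.16 V ≥ V_ov = 1.06 V, confirming saturation.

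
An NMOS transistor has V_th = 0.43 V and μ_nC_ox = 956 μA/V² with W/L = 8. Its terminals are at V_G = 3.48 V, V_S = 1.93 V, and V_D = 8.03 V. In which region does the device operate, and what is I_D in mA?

V_GS = V_G − V_S = 3.48 − 1.93 = 1.55 V; V_DS = V_D − V_S = 8.03 − 1.93 = 6.1 V.
k_n = μ_nC_ox · (W/L) = 7.648 mA/V².
V_ov = V_GS − V_th = 1.55 − 0.43 = 1.12 V.
Since V_DS = 6.1 V ≥ V_ov = 1.12 V, the device is in saturation.
I_D = ½ k_n V_ov² = 0.5 × 7.648 × 1.12² = 4.8 mA.

Saturation; I_D = 4.80 mA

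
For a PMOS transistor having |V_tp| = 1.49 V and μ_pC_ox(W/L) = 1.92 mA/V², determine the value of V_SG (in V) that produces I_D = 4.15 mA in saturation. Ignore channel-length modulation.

V_SG = 3.57 V

In saturation I_D = ½ k_p (V_SG − |V_tp|)², so V_SG − |V_tp| = √(2 I_D / k_p) = √(2 × 4.15 / 1.92) = 2.08 V.
V_SG = 1.49 + 2.08 = 3.57 V.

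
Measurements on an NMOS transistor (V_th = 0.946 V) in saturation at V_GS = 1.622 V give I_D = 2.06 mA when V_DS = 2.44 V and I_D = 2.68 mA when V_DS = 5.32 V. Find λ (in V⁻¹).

With V_GS fixed, I_D ∝ (1 + λ V_DS) in saturation, so I_D2/I_D1 = (1 + λ V_DS2)/(1 + λ V_DS1).
2.68/2.06 = 1.301 = (1 + 5.32 λ)/(1 + 2.44 λ).
Solving: λ (I_D1 V_DS2 − I_D2 V_DS1) = I_D2 − I_D1, so λ = (2.68 − 2.06) / (2.06 × 5.32 − 2.68 × 2.44) = 0.62 / 4.42 = 0.14 V⁻¹.

λ = 0.140 V⁻¹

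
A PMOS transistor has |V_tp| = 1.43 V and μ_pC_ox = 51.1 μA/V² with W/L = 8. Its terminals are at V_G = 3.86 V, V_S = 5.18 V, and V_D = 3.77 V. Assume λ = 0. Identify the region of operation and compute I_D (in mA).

V_SG = V_S − V_G = 5.18 − 3.86 = 1.32 V; V_SD = V_S − V_D = 5.18 − 3.77 = 1.41 V.
V_SG = 1.32 V < |V_tp| = 1.43 V, so the transistor is in cutoff.

Cutoff; I_D = 0 mA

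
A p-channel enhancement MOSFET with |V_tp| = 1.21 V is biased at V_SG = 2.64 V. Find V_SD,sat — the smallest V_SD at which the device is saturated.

V_SD,sat = 1.43 V

The boundary between triode and saturation is V_SD = V_SG − |V_tp| = V_ov.
V_ov = 2.64 − 1.21 = 1.43 V.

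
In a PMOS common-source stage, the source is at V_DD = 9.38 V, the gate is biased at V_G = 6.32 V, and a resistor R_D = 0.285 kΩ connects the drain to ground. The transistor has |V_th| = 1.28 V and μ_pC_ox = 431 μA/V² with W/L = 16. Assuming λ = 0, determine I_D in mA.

V_SG = V_DD − V_G = 9.38 − 6.32 = 3.06 V, so V_ov = 3.06 − 1.28 = 1.78 V.
k_p = μ_pC_ox · (W/L) = 6.896 mA/V².
Assume saturation: I_D = ½ k_p V_ov² = 0.5 × 6.896 × 1.78² = 10.9 mA, giving V_SD = V_DD − I_D R_D = 9.38 − 10.9 × 0.285 = 6.27 V.
V_SD = 6.27 V ≥ V_ov = 1.78 V, confirming saturation.

I_D = 10.9 mA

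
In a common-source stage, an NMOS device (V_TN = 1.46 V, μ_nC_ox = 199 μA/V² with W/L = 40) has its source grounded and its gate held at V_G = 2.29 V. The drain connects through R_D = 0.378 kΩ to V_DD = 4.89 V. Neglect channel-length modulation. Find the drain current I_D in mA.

V_GS = V_G = 2.29 V, so V_ov = 2.29 − 1.46 = 0.83 V.
k_n = μ_nC_ox · (W/L) = 7.96 mA/V².
Assume saturation: I_D = ½ k_n V_ov² = 0.5 × 7.96 × 0.83² = 2.74 mA, giving V_DS = V_DD − I_D R_D = 4.89 − 2.74 × 0.378 = 3.85 V.
V_DS = 3.85 V ≥ V_ov = 0.83 V, confirming saturation.

I_D = 2.74 mA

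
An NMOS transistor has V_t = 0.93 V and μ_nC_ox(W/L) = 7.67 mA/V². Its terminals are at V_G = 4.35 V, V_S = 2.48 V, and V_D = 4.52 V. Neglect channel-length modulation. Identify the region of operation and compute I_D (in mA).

Saturation; I_D = 3.39 mA

V_GS = V_G − V_S = 4.35 − 2.48 = 1.87 V; V_DS = V_D − V_S = 4.52 − 2.48 = 2.04 V.
V_ov = V_GS − V_t = 1.87 − 0.93 = 0.94 V.
Since V_DS = 2.04 V ≥ V_ov = 0.94 V, the device is in saturation.
I_D = ½ k_n V_ov² = 0.5 × 7.67 × 0.94² = 3.39 mA.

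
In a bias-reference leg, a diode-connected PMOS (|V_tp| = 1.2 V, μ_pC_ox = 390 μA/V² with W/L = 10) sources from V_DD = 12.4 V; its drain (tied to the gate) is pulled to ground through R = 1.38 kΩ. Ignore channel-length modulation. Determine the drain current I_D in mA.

With gate tied to drain, V_SG = V_SD ≥ V_SG − |V_tp|, so the device is in saturation.
k_p = μ_pC_ox · (W/L) = 3.9 mA/V².
KCL at the drain: ½ k_p (V_SG − |V_tp|)² = (V_DD − V_SG)/R.
Let x = V_SG − 1.2. Then 2.69 x² + x − 11.2 = 0, giving x = 1.86 V (positive root), so V_SG = 3.06 V.
I_D = (V_DD − V_SG)/R = (12.4 − 3.06) / 1.38 = 6.77 mA.

I_D = 6.77 mA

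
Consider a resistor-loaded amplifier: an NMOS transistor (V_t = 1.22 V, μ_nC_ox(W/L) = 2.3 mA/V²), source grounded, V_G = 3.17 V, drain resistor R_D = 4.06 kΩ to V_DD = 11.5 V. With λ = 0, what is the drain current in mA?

V_GS = V_G = 3.17 V, so V_ov = 3.17 − 1.22 = 1.95 V.
Assume saturation: I_D = ½ k_n V_ov² = 0.5 × 2.3 × 1.95² = 4.37 mA, giving V_DS = V_DD − I_D R_D = 11.5 − 4.37 × 4.06 = -6.25 V.
But -6.25 V < V_ov = 1.95 V, so the device is actually in triode.
In triode I_D = k_n[V_ov V_DS − ½ V_DS²] and I_D = (V_DD − V_DS)/R_D. Equating: 4.67 V_DS² − 19.21 V_DS + 11.5 = 0, giving V_DS = 0.727 V (the root below V_ov).
I_D = (11.5 − 0.727) / 4.06 = 2.65 mA.

I_D = 2.65 mA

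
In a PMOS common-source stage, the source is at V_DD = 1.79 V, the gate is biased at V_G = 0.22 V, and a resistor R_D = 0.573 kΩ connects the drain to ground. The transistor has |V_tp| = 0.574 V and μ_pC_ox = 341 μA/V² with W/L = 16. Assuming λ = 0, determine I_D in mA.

I_D = 2.16 mA

V_SG = V_DD − V_G = 1.79 − 0.22 = 1.57 V, so V_ov = 1.57 − 0.574 = 0.996 V.
k_p = μ_pC_ox · (W/L) = 5.456 mA/V².
Assume saturation: I_D = ½ k_p V_ov² = 0.5 × 5.456 × 0.996² = 2.71 mA, giving V_SD = V_DD − I_D R_D = 1.79 − 2.71 × 0.573 = 0.239 V.
But 0.239 V < V_ov = 0.996 V, so the device is actually in triode.
In triode I_D = k_p[V_ov V_SD − ½ V_SD²] and I_D = (V_DD − V_SD)/R_D. Equating: 1.56 V_SD² − 4.114 V_SD + 1.79 = 0, giving V_SD = 0.55 V (the root below V_ov).
I_D = (1.79 − 0.55) / 0.573 = 2.16 mA.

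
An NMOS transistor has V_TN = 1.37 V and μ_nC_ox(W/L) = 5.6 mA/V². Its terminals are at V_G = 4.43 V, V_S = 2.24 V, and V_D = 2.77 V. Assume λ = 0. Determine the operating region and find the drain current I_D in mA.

Triode; I_D = 1.65 mA

V_GS = V_G − V_S = 4.43 − 2.24 = 2.19 V; V_DS = V_D − V_S = 2.77 − 2.24 = 0.53 V.
V_ov = V_GS − V_TN = 2.19 − 1.37 = 0.82 V.
Since V_DS = 0.53 V < V_ov = 0.82 V, the device is in the triode region.
I_D = k_n [V_ov · V_DS − ½ V_DS²] = 5.6 × [0.82 × 0.53 − 0.5 × 0.53²] = 1.65 mA.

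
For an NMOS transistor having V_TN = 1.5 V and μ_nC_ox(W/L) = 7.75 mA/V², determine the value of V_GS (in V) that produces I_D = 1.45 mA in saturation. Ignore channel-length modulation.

In saturation I_D = ½ k_n (V_GS − V_TN)², so V_GS − V_TN = √(2 I_D / k_n) = √(2 × 1.45 / 7.75) = 0.612 V.
V_GS = 1.5 + 0.612 = 2.11 V.

V_GS = 2.11 V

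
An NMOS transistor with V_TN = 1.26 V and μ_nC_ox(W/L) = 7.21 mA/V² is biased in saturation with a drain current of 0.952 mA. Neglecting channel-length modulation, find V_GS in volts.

V_GS = 1.77 V

In saturation I_D = ½ k_n (V_GS − V_TN)², so V_GS − V_TN = √(2 I_D / k_n) = √(2 × 0.952 / 7.21) = 0.514 V.
V_GS = 1.26 + 0.514 = 1.77 V.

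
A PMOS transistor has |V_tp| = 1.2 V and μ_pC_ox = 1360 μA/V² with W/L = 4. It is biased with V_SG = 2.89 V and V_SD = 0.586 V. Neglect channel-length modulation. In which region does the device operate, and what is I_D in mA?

k_p = μ_pC_ox · (W/L) = 5.44 mA/V².
V_ov = V_SG − |V_tp| = 2.89 − 1.2 = 1.69 V.
Since V_SD = 0.586 V < V_ov = 1.69 V, the device is in the triode region.
I_D = k_p [V_ov · V_SD − ½ V_SD²] = 5.44 × [1.69 × 0.586 − 0.5 × 0.586²] = 4.45 mA.

Triode; I_D = 4.45 mA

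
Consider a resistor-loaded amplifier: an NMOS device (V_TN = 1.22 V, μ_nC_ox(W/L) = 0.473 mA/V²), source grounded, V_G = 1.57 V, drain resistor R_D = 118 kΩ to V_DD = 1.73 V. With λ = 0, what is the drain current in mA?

V_GS = V_G = 1.57 V, so V_ov = 1.57 − 1.22 = 0.35 V.
Assume saturation: I_D = ½ k_n V_ov² = 0.5 × 0.473 × 0.35² = 0.029 mA, giving V_DS = V_DD − I_D R_D = 1.73 − 0.029 × 118 = -1.69 V.
But -1.69 V < V_ov = 0.35 V, so the device is actually in triode.
In triode I_D = k_n[V_ov V_DS − ½ V_DS²] and I_D = (V_DD − V_DS)/R_D. Equating: 27.9 V_DS² − 20.53 V_DS + 1.73 = 0, giving V_DS = 0.097 V (the root below V_ov).
I_D = (1.73 − 0.097) / 118 = 0.0138 mA.

I_D = 0.0138 mA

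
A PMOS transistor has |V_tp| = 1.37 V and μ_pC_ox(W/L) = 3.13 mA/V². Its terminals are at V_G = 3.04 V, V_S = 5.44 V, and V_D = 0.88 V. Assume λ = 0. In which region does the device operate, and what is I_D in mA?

Saturation; I_D = 1.66 mA

V_SG = V_S − V_G = 5.44 − 3.04 = 2.4 V; V_SD = V_S − V_D = 5.44 − 0.88 = 4.56 V.
V_ov = V_SG − |V_tp| = 2.4 − 1.37 = 1.03 V.
Since V_SD = 4.56 V ≥ V_ov = 1.03 V, the device is in saturation.
I_D = ½ k_p V_ov² = 0.5 × 3.13 × 1.03² = 1.66 mA.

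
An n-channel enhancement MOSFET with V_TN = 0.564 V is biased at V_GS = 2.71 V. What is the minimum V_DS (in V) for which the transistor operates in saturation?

V_DS,sat = 2.15 V

The boundary between triode and saturation is V_DS = V_GS − V_TN = V_ov.
V_ov = 2.71 − 0.564 = 2.15 V.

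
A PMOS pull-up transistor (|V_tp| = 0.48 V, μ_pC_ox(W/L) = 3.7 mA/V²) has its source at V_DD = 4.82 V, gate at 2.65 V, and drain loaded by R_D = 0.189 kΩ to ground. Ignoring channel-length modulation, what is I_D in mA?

I_D = 5.28 mA

V_SG = V_DD − V_G = 4.82 − 2.65 = 2.17 V, so V_ov = 2.17 − 0.48 = 1.69 V.
Assume saturation: I_D = ½ k_p V_ov² = 0.5 × 3.7 × 1.69² = 5.28 mA, giving V_SD = V_DD − I_D R_D = 4.82 − 5.28 × 0.189 = 3.82 V.
V_SD = 3.82 V ≥ V_ov = 1.69 V, confirming saturation.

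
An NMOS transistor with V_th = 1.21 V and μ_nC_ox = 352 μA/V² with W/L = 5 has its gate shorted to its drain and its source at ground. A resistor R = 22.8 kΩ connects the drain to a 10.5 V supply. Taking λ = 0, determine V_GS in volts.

With gate tied to drain, V_GS = V_DS ≥ V_GS − V_th, so the device is in saturation.
k_n = μ_nC_ox · (W/L) = 1.76 mA/V².
KCL at the drain: ½ k_n (V_GS − V_th)² = (V_DD − V_GS)/R.
Let x = V_GS − 1.21. Then 20.1 x² + x − 9.29 = 0, giving x = 0.656 V (positive root), so V_GS = 1.87 V.
I_D = (V_DD − V_GS)/R = (10.5 − 1.87) / 22.8 = 0.379 mA.

V_GS = 1.87 V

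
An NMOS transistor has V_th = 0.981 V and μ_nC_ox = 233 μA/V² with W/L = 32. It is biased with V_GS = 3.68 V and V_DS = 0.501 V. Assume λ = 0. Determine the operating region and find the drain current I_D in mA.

k_n = μ_nC_ox · (W/L) = 7.456 mA/V².
V_ov = V_GS − V_th = 3.68 − 0.981 = 2.7 V.
Since V_DS = 0.501 V < V_ov = 2.7 V, the device is in the triode region.
I_D = k_n [V_ov · V_DS − ½ V_DS²] = 7.456 × [2.7 × 0.501 − 0.5 × 0.501²] = 9.15 mA.

Triode; I_D = 9.15 mA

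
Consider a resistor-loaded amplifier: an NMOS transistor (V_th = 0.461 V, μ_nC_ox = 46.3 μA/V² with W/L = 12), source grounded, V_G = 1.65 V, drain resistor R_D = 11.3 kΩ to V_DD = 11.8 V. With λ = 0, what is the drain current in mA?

I_D = 0.393 mA

V_GS = V_G = 1.65 V, so V_ov = 1.65 − 0.461 = 1.19 V.
k_n = μ_nC_ox · (W/L) = 0.5556 mA/V².
Assume saturation: I_D = ½ k_n V_ov² = 0.5 × 0.5556 × 1.19² = 0.393 mA, giving V_DS = V_DD − I_D R_D = 11.8 − 0.393 × 11.3 = 7.36 V.
V_DS = 7.36 V ≥ V_ov = 1.19 V, confirming saturation.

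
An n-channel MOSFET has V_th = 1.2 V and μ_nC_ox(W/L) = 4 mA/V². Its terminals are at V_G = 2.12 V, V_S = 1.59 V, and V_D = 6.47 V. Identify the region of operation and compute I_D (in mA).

Cutoff; I_D = 0 mA

V_GS = V_G − V_S = 2.12 − 1.59 = 0.53 V; V_DS = V_D − V_S = 6.47 − 1.59 = 4.88 V.
V_GS = 0.53 V < V_th = 1.2 V, so the transistor is in cutoff.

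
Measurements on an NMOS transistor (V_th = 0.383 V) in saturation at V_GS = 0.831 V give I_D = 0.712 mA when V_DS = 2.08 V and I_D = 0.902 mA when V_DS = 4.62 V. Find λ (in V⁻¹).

With V_GS fixed, I_D ∝ (1 + λ V_DS) in saturation, so I_D2/I_D1 = (1 + λ V_DS2)/(1 + λ V_DS1).
0.902/0.712 = 1.267 = (1 + 4.62 λ)/(1 + 2.08 λ).
Solving: λ (I_D1 V_DS2 − I_D2 V_DS1) = I_D2 − I_D1, so λ = (0.902 − 0.712) / (0.712 × 4.62 − 0.902 × 2.08) = 0.19 / 1.41 = 0.134 V⁻¹.

λ = 0.134 V⁻¹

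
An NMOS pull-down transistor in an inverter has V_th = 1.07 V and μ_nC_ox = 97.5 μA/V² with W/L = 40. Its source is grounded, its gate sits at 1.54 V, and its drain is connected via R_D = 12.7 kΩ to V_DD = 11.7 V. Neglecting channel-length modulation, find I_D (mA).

I_D = 0.431 mA

V_GS = V_G = 1.54 V, so V_ov = 1.54 − 1.07 = 0.47 V.
k_n = μ_nC_ox · (W/L) = 3.9 mA/V².
Assume saturation: I_D = ½ k_n V_ov² = 0.5 × 3.9 × 0.47² = 0.431 mA, giving V_DS = V_DD − I_D R_D = 11.7 − 0.431 × 12.7 = 6.23 V.
V_DS = 6.23 V ≥ V_ov = 0.47 V, confirming saturation.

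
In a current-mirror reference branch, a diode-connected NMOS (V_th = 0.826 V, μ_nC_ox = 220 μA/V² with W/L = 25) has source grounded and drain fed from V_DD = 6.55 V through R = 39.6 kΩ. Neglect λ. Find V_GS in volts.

With gate tied to drain, V_GS = V_DS ≥ V_GS − V_th, so the device is in saturation.
k_n = μ_nC_ox · (W/L) = 5.5 mA/V².
KCL at the drain: ½ k_n (V_GS − V_th)² = (V_DD − V_GS)/R.
Let x = V_GS − 0.826. Then 109 x² + x − 5.724 = 0, giving x = 0.225 V (positive root), so V_GS = 1.05 V.
I_D = (V_DD − V_GS)/R = (6.55 − 1.05) / 39.6 = 0.139 mA.

V_GS = 1.05 V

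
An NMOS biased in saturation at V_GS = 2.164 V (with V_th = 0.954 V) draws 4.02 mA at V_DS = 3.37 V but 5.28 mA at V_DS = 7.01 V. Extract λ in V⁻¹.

With V_GS fixed, I_D ∝ (1 + λ V_DS) in saturation, so I_D2/I_D1 = (1 + λ V_DS2)/(1 + λ V_DS1).
5.28/4.02 = 1.313 = (1 + 7.01 λ)/(1 + 3.37 λ).
Solving: λ (I_D1 V_DS2 − I_D2 V_DS1) = I_D2 − I_D1, so λ = (5.28 − 4.02) / (4.02 × 7.01 − 5.28 × 3.37) = 1.26 / 10.4 = 0.121 V⁻¹.

λ = 0.121 V⁻¹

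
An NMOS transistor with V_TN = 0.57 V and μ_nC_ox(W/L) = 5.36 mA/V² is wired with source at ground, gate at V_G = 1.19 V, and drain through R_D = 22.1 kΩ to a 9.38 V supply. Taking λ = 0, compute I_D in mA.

V_GS = V_G = 1.19 V, so V_ov = 1.19 − 0.57 = 0.62 V.
Assume saturation: I_D = ½ k_n V_ov² = 0.5 × 5.36 × 0.62² = 1.03 mA, giving V_DS = V_DD − I_D R_D = 9.38 − 1.03 × 22.1 = -13.4 V.
But -13.4 V < V_ov = 0.62 V, so the device is actually in triode.
In triode I_D = k_n[V_ov V_DS − ½ V_DS²] and I_D = (V_DD − V_DS)/R_D. Equating: 59.2 V_DS² − 74.44 V_DS + 9.38 = 0, giving V_DS = 0.142 V (the root below V_ov).
I_D = (9.38 − 0.142) / 22.1 = 0.418 mA.

I_D = 0.418 mA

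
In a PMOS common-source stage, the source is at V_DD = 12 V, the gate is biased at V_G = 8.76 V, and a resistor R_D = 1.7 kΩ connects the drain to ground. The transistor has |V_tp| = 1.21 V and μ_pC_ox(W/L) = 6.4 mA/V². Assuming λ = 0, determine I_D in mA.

I_D = 6.70 mA

V_SG = V_DD − V_G = 12 − 8.76 = 3.24 V, so V_ov = 3.24 − 1.21 = 2.03 V.
Assume saturation: I_D = ½ k_p V_ov² = 0.5 × 6.4 × 2.03² = 13.2 mA, giving V_SD = V_DD − I_D R_D = 12 − 13.2 × 1.7 = -10.4 V.
But -10.4 V < V_ov = 2.03 V, so the device is actually in triode.
In triode I_D = k_p[V_ov V_SD − ½ V_SD²] and I_D = (V_DD − V_SD)/R_D. Equating: 5.44 V_SD² − 23.09 V_SD + 12 = 0, giving V_SD = 0.606 V (the root below V_ov).
I_D = (12 − 0.606) / 1.7 = 6.7 mA.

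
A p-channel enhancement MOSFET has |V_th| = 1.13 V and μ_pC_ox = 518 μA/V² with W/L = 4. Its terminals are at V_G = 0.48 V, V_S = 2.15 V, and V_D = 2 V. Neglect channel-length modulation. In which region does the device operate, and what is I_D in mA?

Triode; I_D = 0.145 mA

V_SG = V_S − V_G = 2.15 − 0.48 = 1.67 V; V_SD = V_S − V_D = 2.15 − 2 = 0.15 V.
k_p = μ_pC_ox · (W/L) = 2.072 mA/V².
V_ov = V_SG − |V_th| = 1.67 − 1.13 = 0.54 V.
Since V_SD = 0.15 V < V_ov = 0.54 V, the device is in the triode region.
I_D = k_p [V_ov · V_SD − ½ V_SD²] = 2.072 × [0.54 × 0.15 − 0.5 × 0.15²] = 0.145 mA.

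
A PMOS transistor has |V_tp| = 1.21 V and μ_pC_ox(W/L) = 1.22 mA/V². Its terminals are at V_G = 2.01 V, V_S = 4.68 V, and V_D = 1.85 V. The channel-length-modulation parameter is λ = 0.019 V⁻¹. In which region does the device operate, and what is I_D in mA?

V_SG = V_S − V_G = 4.68 − 2.01 = 2.67 V; V_SD = V_S − V_D = 4.68 − 1.85 = 2.83 V.
V_ov = V_SG − |V_tp| = 2.67 − 1.21 = 1.46 V.
Since V_SD = 2.83 V ≥ V_ov = 1.46 V, the device is in saturation.
I_D = ½ k_p V_ov² (1 + λ V_SD) = 0.5 × 1.22 × 1.46² × (1 + 0.019 × 2.83) = 1.37 mA.

Saturation; I_D = 1.37 mA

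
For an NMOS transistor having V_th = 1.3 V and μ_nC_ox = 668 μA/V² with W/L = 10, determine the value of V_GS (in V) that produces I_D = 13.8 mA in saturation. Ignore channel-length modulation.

V_GS = 3.33 V

k_n = μ_nC_ox · (W/L) = 6.68 mA/V².
In saturation I_D = ½ k_n (V_GS − V_th)², so V_GS − V_th = √(2 I_D / k_n) = √(2 × 13.8 / 6.68) = 2.03 V.
V_GS = 1.3 + 2.03 = 3.33 V.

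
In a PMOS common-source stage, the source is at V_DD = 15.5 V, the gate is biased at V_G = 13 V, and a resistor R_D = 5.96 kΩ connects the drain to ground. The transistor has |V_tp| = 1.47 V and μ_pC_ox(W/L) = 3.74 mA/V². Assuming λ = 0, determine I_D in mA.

V_SG = V_DD − V_G = 15.5 − 13 = 2.5 V, so V_ov = 2.5 − 1.47 = 1.03 V.
Assume saturation: I_D = ½ k_p V_ov² = 0.5 × 3.74 × 1.03² = 1.98 mA, giving V_SD = V_DD − I_D R_D = 15.5 − 1.98 × 5.96 = 3.68 V.
V_SD = 3.68 V ≥ V_ov = 1.03 V, confirming saturation.

I_D = 1.98 mA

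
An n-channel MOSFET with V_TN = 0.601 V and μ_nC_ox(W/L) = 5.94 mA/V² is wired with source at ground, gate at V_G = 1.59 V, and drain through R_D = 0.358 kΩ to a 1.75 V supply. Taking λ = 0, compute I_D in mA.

I_D = 2.75 mA

V_GS = V_G = 1.59 V, so V_ov = 1.59 − 0.601 = 0.989 V.
Assume saturation: I_D = ½ k_n V_ov² = 0.5 × 5.94 × 0.989² = 2.91 mA, giving V_DS = V_DD − I_D R_D = 1.75 − 2.91 × 0.358 = 0.71 V.
But 0.71 V < V_ov = 0.989 V, so the device is actually in triode.
In triode I_D = k_n[V_ov V_DS − ½ V_DS²] and I_D = (V_DD − V_DS)/R_D. Equating: 1.06 V_DS² − 3.103 V_DS + 1.75 = 0, giving V_DS = 0.764 V (the root below V_ov).
I_D = (1.75 − 0.764) / 0.358 = 2.75 mA.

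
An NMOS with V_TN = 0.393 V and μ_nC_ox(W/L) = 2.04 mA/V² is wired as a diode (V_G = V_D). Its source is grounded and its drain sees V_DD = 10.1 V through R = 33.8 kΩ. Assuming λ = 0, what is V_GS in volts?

With gate tied to drain, V_GS = V_DS ≥ V_GS − V_TN, so the device is in saturation.
KCL at the drain: ½ k_n (V_GS − V_TN)² = (V_DD − V_GS)/R.
Let x = V_GS − 0.393. Then 34.5 x² + x − 9.707 = 0, giving x = 0.516 V (positive root), so V_GS = 0.909 V.
I_D = (V_DD − V_GS)/R = (10.1 − 0.909) / 33.8 = 0.272 mA.

V_GS = 0.909 V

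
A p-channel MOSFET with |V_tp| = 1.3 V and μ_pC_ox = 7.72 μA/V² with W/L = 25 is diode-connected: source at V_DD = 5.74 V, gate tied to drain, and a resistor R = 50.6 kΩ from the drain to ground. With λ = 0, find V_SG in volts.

V_SG = 2.16 V

With gate tied to drain, V_SG = V_SD ≥ V_SG − |V_tp|, so the device is in saturation.
k_p = μ_pC_ox · (W/L) = 0.193 mA/V².
KCL at the drain: ½ k_p (V_SG − |V_tp|)² = (V_DD − V_SG)/R.
Let x = V_SG − 1.3. Then 4.88 x² + x − 4.44 = 0, giving x = 0.857 V (positive root), so V_SG = 2.16 V.
I_D = (V_DD − V_SG)/R = (5.74 − 2.16) / 50.6 = 0.0708 mA.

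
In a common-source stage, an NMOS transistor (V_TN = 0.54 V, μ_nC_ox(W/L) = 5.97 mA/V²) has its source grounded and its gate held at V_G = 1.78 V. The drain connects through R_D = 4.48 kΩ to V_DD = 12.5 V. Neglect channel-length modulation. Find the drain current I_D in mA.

I_D = 2.69 mA

V_GS = V_G = 1.78 V, so V_ov = 1.78 − 0.54 = 1.24 V.
Assume saturation: I_D = ½ k_n V_ov² = 0.5 × 5.97 × 1.24² = 4.59 mA, giving V_DS = V_DD − I_D R_D = 12.5 − 4.59 × 4.48 = -8.06 V.
But -8.06 V < V_ov = 1.24 V, so the device is actually in triode.
In triode I_D = k_n[V_ov V_DS − ½ V_DS²] and I_D = (V_DD − V_DS)/R_D. Equating: 13.4 V_DS² − 34.16 V_DS + 12.5 = 0, giving V_DS = 0.443 V (the root below V_ov).
I_D = (12.5 − 0.443) / 4.48 = 2.69 mA.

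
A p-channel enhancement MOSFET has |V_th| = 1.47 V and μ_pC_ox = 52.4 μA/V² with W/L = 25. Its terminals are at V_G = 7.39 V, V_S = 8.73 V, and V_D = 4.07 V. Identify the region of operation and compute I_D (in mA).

V_SG = V_S − V_G = 8.73 − 7.39 = 1.34 V; V_SD = V_S − V_D = 8.73 − 4.07 = 4.66 V.
V_SG = 1.34 V < |V_th| = 1.47 V, so the transistor is in cutoff.

Cutoff; I_D = 0 mA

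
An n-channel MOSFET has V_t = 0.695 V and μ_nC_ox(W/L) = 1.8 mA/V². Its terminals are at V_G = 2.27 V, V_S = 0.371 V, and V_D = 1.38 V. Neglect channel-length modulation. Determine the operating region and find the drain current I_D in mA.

V_GS = V_G − V_S = 2.27 − 0.371 = 1.9 V; V_DS = V_D − V_S = 1.38 − 0.371 = 1.01 V.
V_ov = V_GS − V_t = 1.9 − 0.695 = 1.2 V.
Since V_DS = 1.01 V < V_ov = 1.2 V, the device is in the triode region.
I_D = k_n [V_ov · V_DS − ½ V_DS²] = 1.8 × [1.2 × 1.01 − 0.5 × 1.01²] = 1.27 mA.

Triode; I_D = 1.27 mA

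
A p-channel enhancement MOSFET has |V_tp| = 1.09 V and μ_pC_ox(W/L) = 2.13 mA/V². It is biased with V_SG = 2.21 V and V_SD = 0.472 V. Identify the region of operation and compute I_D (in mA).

Triode; I_D = 0.889 mA

V_ov = V_SG − |V_tp| = 2.21 − 1.09 = 1.12 V.
Since V_SD = 0.472 V < V_ov = 1.12 V, the device is in the triode region.
I_D = k_p [V_ov · V_SD − ½ V_SD²] = 2.13 × [1.12 × 0.472 − 0.5 × 0.472²] = 0.889 mA.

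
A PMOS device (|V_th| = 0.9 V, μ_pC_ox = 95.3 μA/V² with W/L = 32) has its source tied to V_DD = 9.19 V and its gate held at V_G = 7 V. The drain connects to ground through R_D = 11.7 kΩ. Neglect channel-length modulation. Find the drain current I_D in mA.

I_D = 0.767 mA

V_SG = V_DD − V_G = 9.19 − 7 = 2.19 V, so V_ov = 2.19 − 0.9 = 1.29 V.
k_p = μ_pC_ox · (W/L) = 3.05 mA/V².
Assume saturation: I_D = ½ k_p V_ov² = 0.5 × 3.05 × 1.29² = 2.54 mA, giving V_SD = V_DD − I_D R_D = 9.19 − 2.54 × 11.7 = -20.5 V.
But -20.5 V < V_ov = 1.29 V, so the device is actually in triode.
In triode I_D = k_p[V_ov V_SD − ½ V_SD²] and I_D = (V_DD − V_SD)/R_D. Equating: 17.8 V_SD² − 47.03 V_SD + 9.19 = 0, giving V_SD = 0.213 V (the root below V_ov).
I_D = (9.19 − 0.213) / 11.7 = 0.767 mA.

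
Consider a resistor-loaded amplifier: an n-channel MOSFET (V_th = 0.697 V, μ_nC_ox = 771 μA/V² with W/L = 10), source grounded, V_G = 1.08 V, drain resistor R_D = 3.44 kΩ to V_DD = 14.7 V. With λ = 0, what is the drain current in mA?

I_D = 0.565 mA

V_GS = V_G = 1.08 V, so V_ov = 1.08 − 0.697 = 0.383 V.
k_n = μ_nC_ox · (W/L) = 7.71 mA/V².
Assume saturation: I_D = ½ k_n V_ov² = 0.5 × 7.71 × 0.383² = 0.565 mA, giving V_DS = V_DD − I_D R_D = 14.7 − 0.565 × 3.44 = 12.8 V.
V_DS = 12.8 V ≥ V_ov = 0.383 V, confirming saturation.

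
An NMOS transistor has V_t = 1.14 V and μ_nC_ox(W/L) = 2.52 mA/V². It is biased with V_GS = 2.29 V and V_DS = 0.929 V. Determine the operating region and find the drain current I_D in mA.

Triode; I_D = 1.60 mA

V_ov = V_GS − V_t = 2.29 − 1.14 = 1.15 V.
Since V_DS = 0.929 V < V_ov = 1.15 V, the device is in the triode region.
I_D = k_n [V_ov · V_DS − ½ V_DS²] = 2.52 × [1.15 × 0.929 − 0.5 × 0.929²] = 1.6 mA.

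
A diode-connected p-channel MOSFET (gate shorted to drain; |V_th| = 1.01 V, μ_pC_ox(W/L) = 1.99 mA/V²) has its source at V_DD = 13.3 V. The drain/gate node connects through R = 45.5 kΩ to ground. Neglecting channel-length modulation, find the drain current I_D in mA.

With gate tied to drain, V_SG = V_SD ≥ V_SG − |V_th|, so the device is in saturation.
KCL at the drain: ½ k_p (V_SG − |V_th|)² = (V_DD − V_SG)/R.
Let x = V_SG − 1.01. Then 45.3 x² + x − 12.29 = 0, giving x = 0.51 V (positive root), so V_SG = 1.52 V.
I_D = (V_DD − V_SG)/R = (13.3 − 1.52) / 45.5 = 0.259 mA.

I_D = 0.259 mA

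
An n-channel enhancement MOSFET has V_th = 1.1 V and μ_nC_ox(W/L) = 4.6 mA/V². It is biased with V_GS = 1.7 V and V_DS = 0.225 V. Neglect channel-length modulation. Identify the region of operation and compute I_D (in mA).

V_ov = V_GS − V_th = 1.7 − 1.1 = 0.6 V.
Since V_DS = 0.225 V < V_ov = 0.6 V, the device is in the triode region.
I_D = k_n [V_ov · V_DS − ½ V_DS²] = 4.6 × [0.6 × 0.225 − 0.5 × 0.225²] = 0.505 mA.

Triode; I_D = 0.505 mA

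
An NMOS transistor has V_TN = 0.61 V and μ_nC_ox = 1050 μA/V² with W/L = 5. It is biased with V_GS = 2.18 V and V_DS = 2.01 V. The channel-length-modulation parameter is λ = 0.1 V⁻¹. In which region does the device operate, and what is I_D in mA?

k_n = μ_nC_ox · (W/L) = 5.25 mA/V².
V_ov = V_GS − V_TN = 2.18 − 0.61 = 1.57 V.
Since V_DS = 2.01 V ≥ V_ov = 1.57 V, the device is in saturation.
I_D = ½ k_n V_ov² (1 + λ V_DS) = 0.5 × 5.25 × 1.57² × (1 + 0.1 × 2.01) = 7.77 mA.

Saturation; I_D = 7.77 mA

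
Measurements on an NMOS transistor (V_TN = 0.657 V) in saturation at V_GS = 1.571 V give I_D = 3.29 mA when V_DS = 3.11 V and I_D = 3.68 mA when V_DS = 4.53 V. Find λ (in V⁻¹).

λ = 0.113 V⁻¹

With V_GS fixed, I_D ∝ (1 + λ V_DS) in saturation, so I_D2/I_D1 = (1 + λ V_DS2)/(1 + λ V_DS1).
3.68/3.29 = 1.119 = (1 + 4.53 λ)/(1 + 3.11 λ).
Solving: λ (I_D1 V_DS2 − I_D2 V_DS1) = I_D2 − I_D1, so λ = (3.68 − 3.29) / (3.29 × 4.53 − 3.68 × 3.11) = 0.39 / 3.46 = 0.113 V⁻¹.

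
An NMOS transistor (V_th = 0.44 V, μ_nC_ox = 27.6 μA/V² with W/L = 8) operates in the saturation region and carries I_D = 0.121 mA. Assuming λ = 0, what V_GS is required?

V_GS = 1.49 V

k_n = μ_nC_ox · (W/L) = 0.2208 mA/V².
In saturation I_D = ½ k_n (V_GS − V_th)², so V_GS − V_th = √(2 I_D / k_n) = √(2 × 0.121 / 0.2208) = 1.05 V.
V_GS = 0.44 + 1.05 = 1.49 V.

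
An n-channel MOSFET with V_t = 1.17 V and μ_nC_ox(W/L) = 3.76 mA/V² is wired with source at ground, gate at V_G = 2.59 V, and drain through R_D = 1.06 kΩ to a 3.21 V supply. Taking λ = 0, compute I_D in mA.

V_GS = V_G = 2.59 V, so V_ov = 2.59 − 1.17 = 1.42 V.
Assume saturation: I_D = ½ k_n V_ov² = 0.5 × 3.76 × 1.42² = 3.79 mA, giving V_DS = V_DD − I_D R_D = 3.21 − 3.79 × 1.06 = -0.808 V.
But -0.808 V < V_ov = 1.42 V, so the device is actually in triode.
In triode I_D = k_n[V_ov V_DS − ½ V_DS²] and I_D = (V_DD − V_DS)/R_D. Equating: 1.99 V_DS² − 6.66 V_DS + 3.21 = 0, giving V_DS = 0.584 V (the root below V_ov).
I_D = (3.21 − 0.584) / 1.06 = 2.48 mA.

I_D = 2.48 mA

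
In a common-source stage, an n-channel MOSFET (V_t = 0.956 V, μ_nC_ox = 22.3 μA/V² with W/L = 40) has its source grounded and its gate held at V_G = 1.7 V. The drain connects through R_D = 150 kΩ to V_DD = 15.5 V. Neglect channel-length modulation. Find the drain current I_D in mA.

V_GS = V_G = 1.7 V, so V_ov = 1.7 − 0.956 = 0.744 V.
k_n = μ_nC_ox · (W/L) = 0.892 mA/V².
Assume saturation: I_D = ½ k_n V_ov² = 0.5 × 0.892 × 0.744² = 0.247 mA, giving V_DS = V_DD − I_D R_D = 15.5 − 0.247 × 150 = -21.5 V.
But -21.5 V < V_ov = 0.744 V, so the device is actually in triode.
In triode I_D = k_n[V_ov V_DS − ½ V_DS²] and I_D = (V_DD − V_DS)/R_D. Equating: 66.9 V_DS² − 100.5 V_DS + 15.5 = 0, giving V_DS = 0.174 V (the root below V_ov).
I_D = (15.5 − 0.174) / 150 = 0.102 mA.

I_D = 0.102 mA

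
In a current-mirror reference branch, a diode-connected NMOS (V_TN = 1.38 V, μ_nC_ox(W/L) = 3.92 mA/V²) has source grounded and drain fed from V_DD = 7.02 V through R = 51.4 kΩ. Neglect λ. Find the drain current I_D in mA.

I_D = 0.105 mA

With gate tied to drain, V_GS = V_DS ≥ V_GS − V_TN, so the device is in saturation.
KCL at the drain: ½ k_n (V_GS − V_TN)² = (V_DD − V_GS)/R.
Let x = V_GS − 1.38. Then 101 x² + x − 5.64 = 0, giving x = 0.232 V (positive root), so V_GS = 1.61 V.
I_D = (V_DD − V_GS)/R = (7.02 − 1.61) / 51.4 = 0.105 mA.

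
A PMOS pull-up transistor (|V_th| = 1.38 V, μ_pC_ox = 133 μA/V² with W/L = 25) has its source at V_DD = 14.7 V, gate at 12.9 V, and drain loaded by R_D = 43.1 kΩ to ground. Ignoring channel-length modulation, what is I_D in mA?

I_D = 0.293 mA

V_SG = V_DD − V_G = 14.7 − 12.9 = 1.8 V, so V_ov = 1.8 − 1.38 = 0.42 V.
k_p = μ_pC_ox · (W/L) = 3.325 mA/V².
Assume saturation: I_D = ½ k_p V_ov² = 0.5 × 3.325 × 0.42² = 0.293 mA, giving V_SD = V_DD − I_D R_D = 14.7 − 0.293 × 43.1 = 2.06 V.
V_SD = 2.06 V ≥ V_ov = 0.42 V, confirming saturation.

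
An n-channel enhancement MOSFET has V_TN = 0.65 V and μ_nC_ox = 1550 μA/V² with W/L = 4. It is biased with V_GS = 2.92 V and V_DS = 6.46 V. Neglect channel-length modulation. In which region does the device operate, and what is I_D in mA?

Saturation; I_D = 16.0 mA

k_n = μ_nC_ox · (W/L) = 6.2 mA/V².
V_ov = V_GS − V_TN = 2.92 − 0.65 = 2.27 V.
Since V_DS = 6.46 V ≥ V_ov = 2.27 V, the device is in saturation.
I_D = ½ k_n V_ov² = 0.5 × 6.2 × 2.27² = 16 mA.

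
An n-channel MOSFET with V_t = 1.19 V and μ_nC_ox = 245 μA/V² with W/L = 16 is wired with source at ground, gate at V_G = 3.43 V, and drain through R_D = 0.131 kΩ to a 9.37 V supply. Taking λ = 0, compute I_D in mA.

I_D = 9.83 mA

V_GS = V_G = 3.43 V, so V_ov = 3.43 − 1.19 = 2.24 V.
k_n = μ_nC_ox · (W/L) = 3.92 mA/V².
Assume saturation: I_D = ½ k_n V_ov² = 0.5 × 3.92 × 2.24² = 9.83 mA, giving V_DS = V_DD − I_D R_D = 9.37 − 9.83 × 0.131 = 8.08 V.
V_DS = 8.08 V ≥ V_ov = 2.24 V, confirming saturation.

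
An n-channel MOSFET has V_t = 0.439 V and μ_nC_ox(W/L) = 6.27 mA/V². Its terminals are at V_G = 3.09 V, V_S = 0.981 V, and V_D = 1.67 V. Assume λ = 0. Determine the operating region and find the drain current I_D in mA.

Triode; I_D = 5.73 mA

V_GS = V_G − V_S = 3.09 − 0.981 = 2.11 V; V_DS = V_D − V_S = 1.67 − 0.981 = 0.689 V.
V_ov = V_GS − V_t = 2.11 − 0.439 = 1.67 V.
Since V_DS = 0.689 V < V_ov = 1.67 V, the device is in the triode region.
I_D = k_n [V_ov · V_DS − ½ V_DS²] = 6.27 × [1.67 × 0.689 − 0.5 × 0.689²] = 5.73 mA.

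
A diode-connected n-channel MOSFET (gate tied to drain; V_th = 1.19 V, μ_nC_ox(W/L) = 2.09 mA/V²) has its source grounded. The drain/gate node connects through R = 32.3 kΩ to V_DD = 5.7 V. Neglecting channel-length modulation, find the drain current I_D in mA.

With gate tied to drain, V_GS = V_DS ≥ V_GS − V_th, so the device is in saturation.
KCL at the drain: ½ k_n (V_GS − V_th)² = (V_DD − V_GS)/R.
Let x = V_GS − 1.19. Then 33.8 x² + x − 4.51 = 0, giving x = 0.351 V (positive root), so V_GS = 1.54 V.
I_D = (V_DD − V_GS)/R = (5.7 − 1.54) / 32.3 = 0.129 mA.

I_D = 0.129 mA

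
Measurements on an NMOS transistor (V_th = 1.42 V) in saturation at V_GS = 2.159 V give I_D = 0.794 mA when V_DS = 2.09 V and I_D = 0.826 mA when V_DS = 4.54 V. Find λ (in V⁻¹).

λ = 0.0170 V⁻¹

With V_GS fixed, I_D ∝ (1 + λ V_DS) in saturation, so I_D2/I_D1 = (1 + λ V_DS2)/(1 + λ V_DS1).
0.826/0.794 = 1.04 = (1 + 4.54 λ)/(1 + 2.09 λ).
Solving: λ (I_D1 V_DS2 − I_D2 V_DS1) = I_D2 − I_D1, so λ = (0.826 − 0.794) / (0.794 × 4.54 − 0.826 × 2.09) = 0.032 / 1.88 = 0.017 V⁻¹.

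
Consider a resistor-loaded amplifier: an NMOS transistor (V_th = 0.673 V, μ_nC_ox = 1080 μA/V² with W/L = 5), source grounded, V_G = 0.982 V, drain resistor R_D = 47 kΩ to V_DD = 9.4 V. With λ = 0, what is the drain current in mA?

V_GS = V_G = 0.982 V, so V_ov = 0.982 − 0.673 = 0.309 V.
k_n = μ_nC_ox · (W/L) = 5.4 mA/V².
Assume saturation: I_D = ½ k_n V_ov² = 0.5 × 5.4 × 0.309² = 0.258 mA, giving V_DS = V_DD − I_D R_D = 9.4 − 0.258 × 47 = -2.72 V.
But -2.72 V < V_ov = 0.309 V, so the device is actually in triode.
In triode I_D = k_n[V_ov V_DS − ½ V_DS²] and I_D = (V_DD − V_DS)/R_D. Equating: 127 V_DS² − 79.42 V_DS + 9.4 = 0, giving V_DS = 0.158 V (the root below V_ov).
I_D = (9.4 − 0.158) / 47 = 0.197 mA.

I_D = 0.197 mA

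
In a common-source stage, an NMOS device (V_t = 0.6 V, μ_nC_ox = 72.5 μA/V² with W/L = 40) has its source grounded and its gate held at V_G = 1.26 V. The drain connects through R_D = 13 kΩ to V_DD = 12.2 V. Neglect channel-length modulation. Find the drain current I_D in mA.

V_GS = V_G = 1.26 V, so V_ov = 1.26 − 0.6 = 0.66 V.
k_n = μ_nC_ox · (W/L) = 2.9 mA/V².
Assume saturation: I_D = ½ k_n V_ov² = 0.5 × 2.9 × 0.66² = 0.632 mA, giving V_DS = V_DD − I_D R_D = 12.2 − 0.632 × 13 = 3.99 V.
V_DS = 3.99 V ≥ V_ov = 0.66 V, confirming saturation.

I_D = 0.632 mA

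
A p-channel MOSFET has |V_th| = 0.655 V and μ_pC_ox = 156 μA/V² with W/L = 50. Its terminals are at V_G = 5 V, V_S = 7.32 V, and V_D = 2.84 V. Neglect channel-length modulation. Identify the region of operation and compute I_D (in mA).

Saturation; I_D = 10.8 mA

V_SG = V_S − V_G = 7.32 − 5 = 2.32 V; V_SD = V_S − V_D = 7.32 − 2.84 = 4.48 V.
k_p = μ_pC_ox · (W/L) = 7.8 mA/V².
V_ov = V_SG − |V_th| = 2.32 − 0.655 = 1.67 V.
Since V_SD = 4.48 V ≥ V_ov = 1.67 V, the device is in saturation.
I_D = ½ k_p V_ov² = 0.5 × 7.8 × 1.67² = 10.8 mA.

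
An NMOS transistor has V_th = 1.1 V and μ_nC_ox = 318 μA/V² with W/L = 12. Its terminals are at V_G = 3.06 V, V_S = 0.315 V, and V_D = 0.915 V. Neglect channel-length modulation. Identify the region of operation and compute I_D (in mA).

V_GS = V_G − V_S = 3.06 − 0.315 = 2.75 V; V_DS = V_D − V_S = 0.915 − 0.315 = 0.6 V.
k_n = μ_nC_ox · (W/L) = 3.816 mA/V².
V_ov = V_GS − V_th = 2.75 − 1.1 = 1.65 V.
Since V_DS = 0.6 V < V_ov = 1.65 V, the device is in the triode region.
I_D = k_n [V_ov · V_DS − ½ V_DS²] = 3.816 × [1.65 × 0.6 − 0.5 × 0.6²] = 3.08 mA.

Triode; I_D = 3.08 mA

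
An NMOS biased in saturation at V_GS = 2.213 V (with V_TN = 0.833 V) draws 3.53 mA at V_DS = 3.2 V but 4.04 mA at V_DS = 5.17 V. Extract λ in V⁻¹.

λ = 0.0958 V⁻¹

With V_GS fixed, I_D ∝ (1 + λ V_DS) in saturation, so I_D2/I_D1 = (1 + λ V_DS2)/(1 + λ V_DS1).
4.04/3.53 = 1.144 = (1 + 5.17 λ)/(1 + 3.2 λ).
Solving: λ (I_D1 V_DS2 − I_D2 V_DS1) = I_D2 − I_D1, so λ = (4.04 − 3.53) / (3.53 × 5.17 − 4.04 × 3.2) = 0.51 / 5.32 = 0.0958 V⁻¹.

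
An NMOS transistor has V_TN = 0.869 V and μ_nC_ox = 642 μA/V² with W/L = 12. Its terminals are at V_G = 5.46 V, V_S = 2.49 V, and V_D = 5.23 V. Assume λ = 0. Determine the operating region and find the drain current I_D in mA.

Saturation; I_D = 17.0 mA

V_GS = V_G − V_S = 5.46 − 2.49 = 2.97 V; V_DS = V_D − V_S = 5.23 − 2.49 = 2.74 V.
k_n = μ_nC_ox · (W/L) = 7.704 mA/V².
V_ov = V_GS − V_TN = 2.97 − 0.869 = 2.1 V.
Since V_DS = 2.74 V ≥ V_ov = 2.1 V, the device is in saturation.
I_D = ½ k_n V_ov² = 0.5 × 7.704 × 2.1² = 17 mA.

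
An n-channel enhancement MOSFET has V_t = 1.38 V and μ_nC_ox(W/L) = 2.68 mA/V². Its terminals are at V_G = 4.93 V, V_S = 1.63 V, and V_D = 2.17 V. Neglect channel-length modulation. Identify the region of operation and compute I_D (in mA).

V_GS = V_G − V_S = 4.93 − 1.63 = 3.3 V; V_DS = V_D − V_S = 2.17 − 1.63 = 0.54 V.
V_ov = V_GS − V_t = 3.3 − 1.38 = 1.92 V.
Since V_DS = 0.54 V < V_ov = 1.92 V, the device is in the triode region.
I_D = k_n [V_ov · V_DS − ½ V_DS²] = 2.68 × [1.92 × 0.54 − 0.5 × 0.54²] = 2.39 mA.

Triode; I_D = 2.39 mA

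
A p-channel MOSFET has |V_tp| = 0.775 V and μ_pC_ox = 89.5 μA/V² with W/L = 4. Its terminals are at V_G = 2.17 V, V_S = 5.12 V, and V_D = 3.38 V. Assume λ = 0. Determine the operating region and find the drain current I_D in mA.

Triode; I_D = 0.813 mA

V_SG = V_S − V_G = 5.12 − 2.17 = 2.95 V; V_SD = V_S − V_D = 5.12 − 3.38 = 1.74 V.
k_p = μ_pC_ox · (W/L) = 0.358 mA/V².
V_ov = V_SG − |V_tp| = 2.95 − 0.775 = 2.18 V.
Since V_SD = 1.74 V < V_ov = 2.18 V, the device is in the triode region.
I_D = k_p [V_ov · V_SD − ½ V_SD²] = 0.358 × [2.18 × 1.74 − 0.5 × 1.74²] = 0.813 mA.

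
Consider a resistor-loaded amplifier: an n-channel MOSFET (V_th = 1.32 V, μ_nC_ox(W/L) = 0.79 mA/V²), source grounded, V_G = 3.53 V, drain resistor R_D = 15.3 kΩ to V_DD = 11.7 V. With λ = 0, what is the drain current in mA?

I_D = 0.734 mA

V_GS = V_G = 3.53 V, so V_ov = 3.53 − 1.32 = 2.21 V.
Assume saturation: I_D = ½ k_n V_ov² = 0.5 × 0.79 × 2.21² = 1.93 mA, giving V_DS = V_DD − I_D R_D = 11.7 − 1.93 × 15.3 = -17.8 V.
But -17.8 V < V_ov = 2.21 V, so the device is actually in triode.
In triode I_D = k_n[V_ov V_DS − ½ V_DS²] and I_D = (V_DD − V_DS)/R_D. Equating: 6.04 V_DS² − 27.71 V_DS + 11.7 = 0, giving V_DS = 0.47 V (the root below V_ov).
I_D = (11.7 − 0.47) / 15.3 = 0.734 mA.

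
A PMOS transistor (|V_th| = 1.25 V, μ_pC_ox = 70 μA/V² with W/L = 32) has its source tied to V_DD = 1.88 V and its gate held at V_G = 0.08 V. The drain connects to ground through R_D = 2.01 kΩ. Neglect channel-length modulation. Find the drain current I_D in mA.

I_D = 0.339 mA

V_SG = V_DD − V_G = 1.88 − 0.08 = 1.8 V, so V_ov = 1.8 − 1.25 = 0.55 V.
k_p = μ_pC_ox · (W/L) = 2.24 mA/V².
Assume saturation: I_D = ½ k_p V_ov² = 0.5 × 2.24 × 0.55² = 0.339 mA, giving V_SD = V_DD − I_D R_D = 1.88 − 0.339 × 2.01 = 1.2 V.
V_SD = 1.2 V ≥ V_ov = 0.55 V, confirming saturation.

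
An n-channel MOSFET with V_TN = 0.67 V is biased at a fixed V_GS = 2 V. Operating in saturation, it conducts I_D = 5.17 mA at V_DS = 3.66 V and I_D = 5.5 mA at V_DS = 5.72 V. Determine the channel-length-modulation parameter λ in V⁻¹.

With V_GS fixed, I_D ∝ (1 + λ V_DS) in saturation, so I_D2/I_D1 = (1 + λ V_DS2)/(1 + λ V_DS1).
5.5/5.17 = 1.064 = (1 + 5.72 λ)/(1 + 3.66 λ).
Solving: λ (I_D1 V_DS2 − I_D2 V_DS1) = I_D2 − I_D1, so λ = (5.5 − 5.17) / (5.17 × 5.72 − 5.5 × 3.66) = 0.33 / 9.44 = 0.0349 V⁻¹.

λ = 0.0349 V⁻¹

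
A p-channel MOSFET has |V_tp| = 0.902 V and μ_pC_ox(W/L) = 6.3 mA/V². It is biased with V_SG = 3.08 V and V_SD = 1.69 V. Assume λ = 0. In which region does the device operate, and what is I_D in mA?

V_ov = V_SG − |V_tp| = 3.08 − 0.902 = 2.18 V.
Since V_SD = 1.69 V < V_ov = 2.18 V, the device is in the triode region.
I_D = k_p [V_ov · V_SD − ½ V_SD²] = 6.3 × [2.18 × 1.69 − 0.5 × 1.69²] = 14.2 mA.

Triode; I_D = 14.2 mA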